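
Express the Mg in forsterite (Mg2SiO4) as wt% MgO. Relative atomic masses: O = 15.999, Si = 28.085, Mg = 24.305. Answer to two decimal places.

Molar mass of Mg2SiO4 = 2·24.305 + 1·28.085 + 4·15.999 = 140.691 g/mol.
Each formula unit contains 2 Mg, equivalent to 2/1 = 2.0000 mol MgO.
M(MgO) = 1×24.305 + 1×15.999 = 40.304 g/mol.
Mass of MgO per formula unit = 2.0000 × 40.304 = 80.608 g.
MgO wt% = 80.608 / 140.691 × 100 = 57.29%.

57.29 wt%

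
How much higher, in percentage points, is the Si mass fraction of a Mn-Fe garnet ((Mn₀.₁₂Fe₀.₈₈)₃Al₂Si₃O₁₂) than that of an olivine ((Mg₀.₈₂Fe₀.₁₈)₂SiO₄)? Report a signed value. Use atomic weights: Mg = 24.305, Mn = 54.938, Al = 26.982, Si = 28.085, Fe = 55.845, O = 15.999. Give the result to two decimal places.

-1.53 percentage points

First mineral: 84.255 g Si in 497.415 g formula = 16.94 wt% Si.
Second mineral: 28.085 g Si in 152.045 g formula = 18.47 wt% Si.
16.94% − 18.47% gives a difference of -1.53 percentage points.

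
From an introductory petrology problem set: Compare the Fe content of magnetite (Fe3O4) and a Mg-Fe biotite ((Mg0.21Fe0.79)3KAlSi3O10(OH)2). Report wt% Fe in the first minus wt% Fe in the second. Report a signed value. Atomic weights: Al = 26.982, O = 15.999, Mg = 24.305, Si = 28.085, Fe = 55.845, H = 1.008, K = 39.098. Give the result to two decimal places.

Fe in Fe3O4: molar mass 231.531 g/mol; 3×55.845 = 167.535 g → 72.36 wt%.
Fe in (Mg0.21Fe0.79)3KAlSi3O10(OH)2: molar mass 492.004 g/mol; 2.37×55.845 = 132.353 g → 26.90 wt%.
Difference = 72.36 − 26.90 = 45.46 percentage points.

45.46 percentage points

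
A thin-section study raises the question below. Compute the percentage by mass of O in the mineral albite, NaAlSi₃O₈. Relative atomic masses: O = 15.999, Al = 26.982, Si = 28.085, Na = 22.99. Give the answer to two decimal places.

M(NaAlSi₃O₈) = 262.219 g/mol.
O contributes 8 × 15.999 = 127.992 g per mole.
127.992/262.219 = 0.4881 → 48.81%.

48.81 wt%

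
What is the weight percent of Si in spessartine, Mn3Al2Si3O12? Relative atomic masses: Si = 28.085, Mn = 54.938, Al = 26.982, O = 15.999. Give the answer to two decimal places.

Molar mass of Mn3Al2Si3O12: 3×54.938 + 2×26.982 + 3×28.085 + 12×15.999 = 495.021 g/mol.
Mass of Si per formula unit: 3 × 28.085 = 84.255 g.
Weight fraction Si = 84.255 / 495.021 = 0.1702.

17.02 wt%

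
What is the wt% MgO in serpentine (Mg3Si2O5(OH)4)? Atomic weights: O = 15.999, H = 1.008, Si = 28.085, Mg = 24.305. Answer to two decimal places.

43.63 wt%

M(Mg3Si2O5(OH)4) = 277.108 g/mol; M(MgO) = 40.304 g/mol.
Moles MgO per formula unit = 3 Mg ÷ 1 = 3.0000.
MgO fraction = (3.0000 × 40.304) / 277.108 = 120.912/277.108 = 0.4363.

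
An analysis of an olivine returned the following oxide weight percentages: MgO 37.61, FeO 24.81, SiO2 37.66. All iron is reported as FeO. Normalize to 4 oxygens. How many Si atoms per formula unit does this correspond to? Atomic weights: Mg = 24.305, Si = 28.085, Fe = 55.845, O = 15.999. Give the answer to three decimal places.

37.61 wt% MgO ÷ 40.304 g/mol = 0.93316 mol, giving 0.93316 Mg and 0.93316 O.
24.81 wt% FeO ÷ 71.844 g/mol = 0.34533 mol, giving 0.34533 Fe and 0.34533 O.
37.66 wt% SiO2 ÷ 60.083 g/mol = 0.62680 mol, giving 0.62680 Si and 1.25360 O.
Oxygen sums to 2.53209; scaling by 4/2.53209 = 1.57972 puts the formula on 4 O.
Si: 0.62680 × 1.57972 = 0.990 atoms per formula unit.

0.990 Si apfu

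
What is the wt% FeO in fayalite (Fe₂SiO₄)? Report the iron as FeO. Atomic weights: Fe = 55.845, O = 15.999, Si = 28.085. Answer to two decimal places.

Molar mass of Fe₂SiO₄ = 2*55.845 + 1*28.085 + 4*15.999 = 203.771 g/mol.
Each formula unit contains 2 Fe, equivalent to 2/1 = 2.0000 mol FeO.
M(FeO) = 1×55.845 + 1×15.999 = 71.844 g/mol.
Mass of FeO per formula unit = 2.0000 × 71.844 = 143.688 g.
FeO wt% = 143.688 / 203.771 × 100 = 70.51%.

70.51 wt%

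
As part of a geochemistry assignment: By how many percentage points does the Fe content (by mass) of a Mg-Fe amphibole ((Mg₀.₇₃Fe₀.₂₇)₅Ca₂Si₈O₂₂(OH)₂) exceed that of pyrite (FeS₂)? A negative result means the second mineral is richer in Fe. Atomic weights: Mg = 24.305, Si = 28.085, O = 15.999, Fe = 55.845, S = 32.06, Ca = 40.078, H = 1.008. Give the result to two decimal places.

M((Mg₀.₇₃Fe₀.₂₇)₅Ca₂Si₈O₂₂(OH)₂) = 854.932 g/mol, so wt% Fe = 75.391/854.932 × 100 = 8.82%.
M(FeS₂) = 119.965 g/mol, so wt% Fe = 55.845/119.965 × 100 = 46.55%.
8.82 − 46.55 = -37.73 pp.

-37.73 percentage points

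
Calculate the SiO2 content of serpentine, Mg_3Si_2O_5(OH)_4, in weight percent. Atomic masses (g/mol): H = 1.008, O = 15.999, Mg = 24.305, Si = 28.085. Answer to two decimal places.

43.36 wt%

M(Mg_3Si_2O_5(OH)_4) = 277.108 g/mol; M(SiO2) = 60.083 g/mol.
Moles SiO2 per formula unit = 2 Si ÷ 1 = 2.0000.
SiO2 fraction = (2.0000 × 60.083) / 277.108 = 120.166/277.108 = 0.4336.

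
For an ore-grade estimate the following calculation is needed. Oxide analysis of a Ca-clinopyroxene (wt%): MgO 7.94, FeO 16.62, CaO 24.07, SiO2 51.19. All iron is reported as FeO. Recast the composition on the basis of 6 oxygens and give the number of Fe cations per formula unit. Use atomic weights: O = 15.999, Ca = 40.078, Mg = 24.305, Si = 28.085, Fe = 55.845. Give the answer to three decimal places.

0.542 Fe apfu

MgO: 7.94/40.304 = 0.19700 mol → 0.19700 mol Mg, 0.19700 mol O.
FeO: 16.62/71.844 = 0.23133 mol → 0.23133 mol Fe, 0.23133 mol O.
CaO: 24.07/56.077 = 0.42923 mol → 0.42923 mol Ca, 0.42923 mol O.
SiO2: 51.19/60.083 = 0.85199 mol → 0.85199 mol Si, 1.70398 mol O.
Total oxygen = 2.56154 mol. Normalization factor = 6/2.56154 = 2.34234.
Fe per 6 O = 0.23133 × 2.34234 = 0.542.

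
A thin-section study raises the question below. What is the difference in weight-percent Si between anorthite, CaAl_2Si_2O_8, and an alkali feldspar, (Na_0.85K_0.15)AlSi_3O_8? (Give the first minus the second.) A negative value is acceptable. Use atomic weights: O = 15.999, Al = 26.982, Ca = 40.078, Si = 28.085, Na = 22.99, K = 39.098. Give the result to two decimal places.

-11.65 percentage points

First mineral: 56.170 g Si in 278.204 g formula = 20.19 wt% Si.
Second mineral: 84.255 g Si in 264.635 g formula = 31.84 wt% Si.
20.19% − 31.84% gives a difference of -11.65 percentage points.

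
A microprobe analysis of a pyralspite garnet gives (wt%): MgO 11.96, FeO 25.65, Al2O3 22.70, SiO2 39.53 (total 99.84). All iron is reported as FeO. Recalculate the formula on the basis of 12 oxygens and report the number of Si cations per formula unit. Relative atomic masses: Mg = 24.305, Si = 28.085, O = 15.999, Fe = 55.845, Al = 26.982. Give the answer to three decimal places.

2.993 Si apfu

11.96 wt% MgO ÷ 40.304 g/mol = 0.29674 mol, giving 0.29674 Mg and 0.29674 O.
25.65 wt% FeO ÷ 71.844 g/mol = 0.35702 mol, giving 0.35702 Fe and 0.35702 O.
22.70 wt% Al2O3 ÷ 101.961 g/mol = 0.22263 mol, giving 0.44526 Al and 0.66789 O.
39.53 wt% SiO2 ÷ 60.083 g/mol = 0.65792 mol, giving 0.65792 Si and 1.31584 O.
Oxygen sums to 2.63749; scaling by 12/2.63749 = 4.54978 puts the formula on 12 O.
Si: 0.65792 × 4.54978 = 2.993 atoms per formula unit.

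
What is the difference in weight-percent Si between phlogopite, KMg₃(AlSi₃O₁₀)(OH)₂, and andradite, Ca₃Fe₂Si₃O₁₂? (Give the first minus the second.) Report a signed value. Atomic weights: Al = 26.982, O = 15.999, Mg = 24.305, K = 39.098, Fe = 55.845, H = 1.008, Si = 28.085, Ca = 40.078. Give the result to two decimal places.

3.61 percentage points

First mineral: 84.255 g Si in 417.254 g formula = 20.19 wt% Si.
Second mineral: 84.255 g Si in 508.167 g formula = 16.58 wt% Si.
20.19% − 16.58% gives a difference of 3.61 percentage points.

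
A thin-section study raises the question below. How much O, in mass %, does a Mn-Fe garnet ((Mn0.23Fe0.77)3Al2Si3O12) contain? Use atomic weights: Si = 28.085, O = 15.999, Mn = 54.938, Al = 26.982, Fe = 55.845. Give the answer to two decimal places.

38.62 mass %

Molar mass of (Mn0.23Fe0.77)3Al2Si3O12: 0.69×54.938 + 2.31×55.845 + 2×26.982 + 3×28.085 + 12×15.999 = 497.116 g/mol.
Mass of O per formula unit: 12 × 15.999 = 191.988 g.
Weight fraction O = 191.988 / 497.116 = 0.3862.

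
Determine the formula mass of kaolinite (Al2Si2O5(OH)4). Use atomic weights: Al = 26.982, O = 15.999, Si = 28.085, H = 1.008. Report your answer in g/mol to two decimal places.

M = 2×26.982 + 2×28.085 + 9×15.999 + 4×1.008

258.16 g/mol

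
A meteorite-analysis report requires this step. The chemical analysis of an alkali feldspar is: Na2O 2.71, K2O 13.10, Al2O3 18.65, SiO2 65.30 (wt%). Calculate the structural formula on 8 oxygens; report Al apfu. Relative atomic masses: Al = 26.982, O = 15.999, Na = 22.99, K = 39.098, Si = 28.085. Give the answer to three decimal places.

1.007 Al apfu

Na2O: 2.71/61.979 = 0.04372 mol → 0.08744 mol Na, 0.04372 mol O.
K2O: 13.10/94.195 = 0.13907 mol → 0.27814 mol K, 0.13907 mol O.
Al2O3: 18.65/101.961 = 0.18291 mol → 0.36582 mol Al, 0.54873 mol O.
SiO2: 65.30/60.083 = 1.08683 mol → 1.08683 mol Si, 2.17366 mol O.
Total oxygen = 2.90518 mol. Normalization factor = 8/2.90518 = 2.75370.
Al per 8 O = 0.36582 × 2.75370 = 1.007.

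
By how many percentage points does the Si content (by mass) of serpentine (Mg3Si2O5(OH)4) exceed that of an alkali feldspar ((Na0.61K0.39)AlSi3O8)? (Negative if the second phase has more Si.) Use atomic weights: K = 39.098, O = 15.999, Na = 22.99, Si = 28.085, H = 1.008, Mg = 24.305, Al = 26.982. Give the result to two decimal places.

Si in Mg3Si2O5(OH)4: molar mass 277.108 g/mol; 2×28.085 = 56.170 g → 20.27 wt%.
Si in (Na0.61K0.39)AlSi3O8: molar mass 268.501 g/mol; 3×28.085 = 84.255 g → 31.38 wt%.
Difference = 20.27 − 31.38 = -11.11 percentage points.

-11.11 percentage points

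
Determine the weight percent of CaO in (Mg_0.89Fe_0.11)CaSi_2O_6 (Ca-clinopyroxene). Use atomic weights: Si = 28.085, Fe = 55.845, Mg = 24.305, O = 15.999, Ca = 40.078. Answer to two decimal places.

Molar mass of (Mg_0.89Fe_0.11)CaSi_2O_6 = 0.89*24.305 + 0.11*55.845 + 1*40.078 + 2*28.085 + 6*15.999 = 220.016 g/mol.
Each formula unit contains 1 Ca, equivalent to 1/1 = 1.0000 mol CaO.
M(CaO) = 1×40.078 + 1×15.999 = 56.077 g/mol.
Mass of CaO per formula unit = 1.0000 × 56.077 = 56.077 g.
CaO wt% = 56.077 / 220.016 × 100 = 25.49%.

25.49 wt%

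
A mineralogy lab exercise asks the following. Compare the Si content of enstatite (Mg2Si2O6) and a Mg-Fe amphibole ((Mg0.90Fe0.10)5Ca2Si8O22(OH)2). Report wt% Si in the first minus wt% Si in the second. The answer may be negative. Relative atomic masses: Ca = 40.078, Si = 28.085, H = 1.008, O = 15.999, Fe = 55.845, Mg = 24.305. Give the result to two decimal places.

0.85 percentage points

First mineral: 56.170 g Si in 200.774 g formula = 27.98 wt% Si.
Second mineral: 224.680 g Si in 828.123 g formula = 27.13 wt% Si.
27.98% − 27.13% gives a difference of 0.85 percentage points.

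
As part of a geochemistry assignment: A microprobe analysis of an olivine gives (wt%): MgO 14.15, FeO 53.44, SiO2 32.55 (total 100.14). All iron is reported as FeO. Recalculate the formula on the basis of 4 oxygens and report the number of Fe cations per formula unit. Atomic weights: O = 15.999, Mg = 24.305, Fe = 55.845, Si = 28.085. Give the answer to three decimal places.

1.366 Fe apfu

MgO: 14.15/40.304 = 0.35108 mol → 0.35108 mol Mg, 0.35108 mol O.
FeO: 53.44/71.844 = 0.74383 mol → 0.74383 mol Fe, 0.74383 mol O.
SiO2: 32.55/60.083 = 0.54175 mol → 0.54175 mol Si, 1.08350 mol O.
Total oxygen = 2.17841 mol. Normalization factor = 4/2.17841 = 1.83620.
Fe per 4 O = 0.74383 × 1.83620 = 1.366.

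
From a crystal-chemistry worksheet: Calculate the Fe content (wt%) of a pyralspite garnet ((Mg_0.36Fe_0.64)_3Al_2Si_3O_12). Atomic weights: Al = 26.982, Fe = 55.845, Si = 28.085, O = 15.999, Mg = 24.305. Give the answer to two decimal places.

M((Mg_0.36Fe_0.64)_3Al_2Si_3O_12) = 463.679 g/mol.
Fe contributes 1.92 × 55.845 = 107.222 g per mole.
107.222/463.679 = 0.2312 → 23.12%.

23.12 wt%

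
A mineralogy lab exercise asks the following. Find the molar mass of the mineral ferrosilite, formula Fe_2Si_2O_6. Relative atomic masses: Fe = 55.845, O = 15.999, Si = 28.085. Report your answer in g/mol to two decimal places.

263.85 g/mol

M = 2·55.845 + 2·28.085 + 6·15.999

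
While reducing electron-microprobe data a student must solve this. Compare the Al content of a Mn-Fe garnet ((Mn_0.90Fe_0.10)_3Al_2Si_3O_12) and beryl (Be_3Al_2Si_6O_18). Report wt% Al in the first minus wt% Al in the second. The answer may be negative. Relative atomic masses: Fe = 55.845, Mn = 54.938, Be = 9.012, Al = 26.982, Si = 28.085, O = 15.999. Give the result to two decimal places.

0.86 percentage points

Al in (Mn_0.90Fe_0.10)_3Al_2Si_3O_12: molar mass 495.293 g/mol; 2×26.982 = 53.964 g → 10.90 wt%.
Al in Be_3Al_2Si_6O_18: molar mass 537.492 g/mol; 2×26.982 = 53.964 g → 10.04 wt%.
Difference = 10.90 − 10.04 = 0.86 percentage points.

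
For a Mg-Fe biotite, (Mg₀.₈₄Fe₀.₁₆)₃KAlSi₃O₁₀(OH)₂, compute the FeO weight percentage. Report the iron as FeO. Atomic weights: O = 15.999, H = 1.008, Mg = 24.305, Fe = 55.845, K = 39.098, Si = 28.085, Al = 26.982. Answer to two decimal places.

7.98 wt%

Formula mass = 432.393 g/mol.
0.48 Fe → 0.4800 mol FeO per formula unit; M(FeO) = 71.844, so FeO mass = 34.485 g.
34.485/432.393 × 100 = 7.98 wt%.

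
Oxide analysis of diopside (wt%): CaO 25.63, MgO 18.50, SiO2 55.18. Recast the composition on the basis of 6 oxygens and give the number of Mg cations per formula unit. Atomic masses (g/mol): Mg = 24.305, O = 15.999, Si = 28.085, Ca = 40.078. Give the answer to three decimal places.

25.63 wt% CaO ÷ 56.077 g/mol = 0.45705 mol, giving 0.45705 Ca and 0.45705 O.
18.50 wt% MgO ÷ 40.304 g/mol = 0.45901 mol, giving 0.45901 Mg and 0.45901 O.
55.18 wt% SiO2 ÷ 60.083 g/mol = 0.91840 mol, giving 0.91840 Si and 1.83680 O.
Oxygen sums to 2.75286; scaling by 6/2.75286 = 2.17955 puts the formula on 6 O.
Mg: 0.45901 × 2.17955 = 1.000 atoms per formula unit.

1.000 Mg apfu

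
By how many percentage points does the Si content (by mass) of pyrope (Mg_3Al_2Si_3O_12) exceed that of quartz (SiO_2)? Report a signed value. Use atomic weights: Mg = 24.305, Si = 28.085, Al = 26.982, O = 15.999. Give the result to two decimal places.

Si in Mg_3Al_2Si_3O_12: molar mass 403.122 g/mol; 3×28.085 = 84.255 g → 20.90 wt%.
Si in SiO_2: molar mass 60.083 g/mol; 1×28.085 = 28.085 g → 46.74 wt%.
Difference = 20.90 − 46.74 = -25.84 percentage points.

-25.84 percentage points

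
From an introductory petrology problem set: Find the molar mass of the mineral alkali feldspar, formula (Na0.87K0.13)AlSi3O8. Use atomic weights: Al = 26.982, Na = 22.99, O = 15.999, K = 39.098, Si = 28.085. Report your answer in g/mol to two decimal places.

The formula mass is the sum 0.87×22.99 + 0.13×39.098 + 1×26.982 + 3×28.085 + 8×15.999.

264.31 g/mol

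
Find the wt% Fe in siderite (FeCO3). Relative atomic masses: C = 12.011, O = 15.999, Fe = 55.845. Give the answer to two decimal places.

M(FeCO3) = 115.853 g/mol.
Fe contributes 1 × 55.845 = 55.845 g per mole.
55.845/115.853 = 0.4820 → 48.20%.

48.20 weight percent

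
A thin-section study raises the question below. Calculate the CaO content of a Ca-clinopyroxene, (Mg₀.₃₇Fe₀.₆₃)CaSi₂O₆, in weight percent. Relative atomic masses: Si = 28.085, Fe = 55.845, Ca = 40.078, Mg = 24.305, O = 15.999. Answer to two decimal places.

23.72 wt%

M((Mg₀.₃₇Fe₀.₆₃)CaSi₂O₆) = 236.417 g/mol; M(CaO) = 56.077 g/mol.
Moles CaO per formula unit = 1 Ca ÷ 1 = 1.0000.
CaO fraction = (1.0000 × 56.077) / 236.417 = 56.077/236.417 = 0.2372.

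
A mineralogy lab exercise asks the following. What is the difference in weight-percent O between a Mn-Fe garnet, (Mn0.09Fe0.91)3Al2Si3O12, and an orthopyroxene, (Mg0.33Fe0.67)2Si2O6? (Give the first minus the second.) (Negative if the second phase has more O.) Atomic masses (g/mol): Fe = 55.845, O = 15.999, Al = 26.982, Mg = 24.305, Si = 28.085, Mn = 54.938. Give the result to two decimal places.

First mineral: 191.988 g O in 497.497 g formula = 38.59 wt% O.
Second mineral: 95.994 g O in 243.038 g formula = 39.50 wt% O.
38.59% − 39.50% gives a difference of -0.91 percentage points.

-0.91 percentage points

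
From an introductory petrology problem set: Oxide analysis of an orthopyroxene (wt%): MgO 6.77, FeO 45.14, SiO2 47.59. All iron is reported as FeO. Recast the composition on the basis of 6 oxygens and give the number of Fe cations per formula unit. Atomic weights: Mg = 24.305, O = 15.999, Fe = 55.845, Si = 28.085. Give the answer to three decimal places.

1.584 Fe apfu

MgO (M=40.304): mol = 0.16797; Mg = 0.16797, O = 0.16797.
FeO (M=71.844): mol = 0.62831; Fe = 0.62831, O = 0.62831.
SiO2 (M=60.083): mol = 0.79207; Si = 0.79207, O = 1.58414.
ΣO = 2.38042; factor = 6/ΣO = 2.52056.
Fe apfu = 0.62831 × 2.52056 = 1.584.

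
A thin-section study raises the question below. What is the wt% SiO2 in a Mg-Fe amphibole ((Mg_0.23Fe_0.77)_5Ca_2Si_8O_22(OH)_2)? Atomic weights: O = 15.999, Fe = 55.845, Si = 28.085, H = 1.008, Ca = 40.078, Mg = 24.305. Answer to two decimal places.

51.47 wt%

M((Mg_0.23Fe_0.77)_5Ca_2Si_8O_22(OH)_2) = 933.782 g/mol; M(SiO2) = 60.083 g/mol.
Moles SiO2 per formula unit = 8 Si ÷ 1 = 8.0000.
SiO2 fraction = (8.0000 × 60.083) / 933.782 = 480.664/933.782 = 0.5147.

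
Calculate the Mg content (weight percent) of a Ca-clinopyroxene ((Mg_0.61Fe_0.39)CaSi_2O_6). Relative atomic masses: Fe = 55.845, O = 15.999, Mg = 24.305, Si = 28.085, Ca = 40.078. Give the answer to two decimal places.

6.48 weight percent

M((Mg_0.61Fe_0.39)CaSi_2O_6) = 228.848 g/mol.
Mg contributes 0.61 × 24.305 = 14.826 g per mole.
14.826/228.848 = 0.0648 → 6.48%.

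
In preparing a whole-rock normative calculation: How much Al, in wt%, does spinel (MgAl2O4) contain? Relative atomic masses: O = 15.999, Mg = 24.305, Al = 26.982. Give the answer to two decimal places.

37.93 wt%

Molar mass of MgAl2O4: 1×24.305 + 2×26.982 + 4×15.999 = 142.265 g/mol.
Mass of Al per formula unit: 2 × 26.982 = 53.964 g.
Weight fraction Al = 53.964 / 142.265 = 0.3793.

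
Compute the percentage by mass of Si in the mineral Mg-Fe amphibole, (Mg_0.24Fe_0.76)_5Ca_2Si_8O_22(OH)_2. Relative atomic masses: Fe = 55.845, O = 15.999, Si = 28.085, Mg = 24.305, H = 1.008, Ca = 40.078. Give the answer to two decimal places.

24.10 weight percent

M((Mg_0.24Fe_0.76)_5Ca_2Si_8O_22(OH)_2) = 932.205 g/mol.
Si contributes 8 × 28.085 = 224.680 g per mole.
224.680/932.205 = 0.2410 → 24.10%.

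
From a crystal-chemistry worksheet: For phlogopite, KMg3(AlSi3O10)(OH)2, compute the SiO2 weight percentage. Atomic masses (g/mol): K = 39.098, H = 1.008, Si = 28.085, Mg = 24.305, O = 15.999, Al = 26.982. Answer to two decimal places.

43.20 wt%

Molar mass of KMg3(AlSi3O10)(OH)2 = 1·39.098 + 3·24.305 + 1·26.982 + 3·28.085 + 12·15.999 + 2·1.008 = 417.254 g/mol.
Each formula unit contains 3 Si, equivalent to 3/1 = 3.0000 mol SiO2.
M(SiO2) = 1×28.085 + 2×15.999 = 60.083 g/mol.
Mass of SiO2 per formula unit = 3.0000 × 60.083 = 180.249 g.
SiO2 wt% = 180.249 / 417.254 × 100 = 43.20%.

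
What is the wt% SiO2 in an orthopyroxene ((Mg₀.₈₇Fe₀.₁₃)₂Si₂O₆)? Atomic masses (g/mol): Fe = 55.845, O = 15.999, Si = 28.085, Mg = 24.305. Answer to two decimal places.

Molar mass of (Mg₀.₈₇Fe₀.₁₃)₂Si₂O₆ = 1.74*24.305 + 0.26*55.845 + 2*28.085 + 6*15.999 = 208.974 g/mol.
Each formula unit contains 2 Si, equivalent to 2/1 = 2.0000 mol SiO2.
M(SiO2) = 1×28.085 + 2×15.999 = 60.083 g/mol.
Mass of SiO2 per formula unit = 2.0000 × 60.083 = 120.166 g.
SiO2 wt% = 120.166 / 208.974 × 100 = 57.50%.

57.50 wt%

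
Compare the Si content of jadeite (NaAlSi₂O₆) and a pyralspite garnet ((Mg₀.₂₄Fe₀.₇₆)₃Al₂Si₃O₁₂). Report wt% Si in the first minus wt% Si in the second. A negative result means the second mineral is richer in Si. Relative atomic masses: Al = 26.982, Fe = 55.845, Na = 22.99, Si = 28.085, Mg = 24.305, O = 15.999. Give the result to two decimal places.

10.05 percentage points

M(NaAlSi₂O₆) = 202.136 g/mol, so wt% Si = 56.170/202.136 × 100 = 27.79%.
M((Mg₀.₂₄Fe₀.₇₆)₃Al₂Si₃O₁₂) = 475.033 g/mol, so wt% Si = 84.255/475.033 × 100 = 17.74%.
27.79 − 17.74 = 10.05 pp.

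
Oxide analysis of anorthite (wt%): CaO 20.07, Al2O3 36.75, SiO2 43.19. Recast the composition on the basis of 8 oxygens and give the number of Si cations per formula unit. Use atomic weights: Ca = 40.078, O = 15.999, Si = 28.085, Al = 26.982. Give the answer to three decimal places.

1.999 Si apfu

CaO: 20.07/56.077 = 0.35790 mol → 0.35790 mol Ca, 0.35790 mol O.
Al2O3: 36.75/101.961 = 0.36043 mol → 0.72086 mol Al, 1.08129 mol O.
SiO2: 43.19/60.083 = 0.71884 mol → 0.71884 mol Si, 1.43768 mol O.
Total oxygen = 2.87687 mol. Normalization factor = 8/2.87687 = 2.78080.
Si per 8 O = 0.71884 × 2.78080 = 1.999.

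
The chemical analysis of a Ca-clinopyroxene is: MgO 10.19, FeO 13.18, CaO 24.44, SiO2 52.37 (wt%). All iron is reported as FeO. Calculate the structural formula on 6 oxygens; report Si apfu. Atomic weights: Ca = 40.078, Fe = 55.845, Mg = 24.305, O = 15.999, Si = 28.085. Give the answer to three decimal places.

MgO (M=40.304): mol = 0.25283; Mg = 0.25283, O = 0.25283.
FeO (M=71.844): mol = 0.18345; Fe = 0.18345, O = 0.18345.
CaO (M=56.077): mol = 0.43583; Ca = 0.43583, O = 0.43583.
SiO2 (M=60.083): mol = 0.87163; Si = 0.87163, O = 1.74326.
ΣO = 2.61537; factor = 6/ΣO = 2.29413.
Si apfu = 0.87163 × 2.29413 = 2.000.

2.000 Si apfu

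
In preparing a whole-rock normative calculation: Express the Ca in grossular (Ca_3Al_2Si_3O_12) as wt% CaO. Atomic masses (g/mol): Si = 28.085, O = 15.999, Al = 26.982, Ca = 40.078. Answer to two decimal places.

Formula mass = 450.441 g/mol.
3 Ca → 3.0000 mol CaO per formula unit; M(CaO) = 56.077, so CaO mass = 168.231 g.
168.231/450.441 × 100 = 37.35 wt%.

37.35 wt%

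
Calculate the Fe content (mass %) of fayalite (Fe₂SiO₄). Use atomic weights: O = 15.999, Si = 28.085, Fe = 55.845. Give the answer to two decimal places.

54.81 mass %

M(Fe₂SiO₄) = 203.771 g/mol.
Fe contributes 2 × 55.845 = 111.690 g per mole.
111.690/203.771 = 0.5481 → 54.81%.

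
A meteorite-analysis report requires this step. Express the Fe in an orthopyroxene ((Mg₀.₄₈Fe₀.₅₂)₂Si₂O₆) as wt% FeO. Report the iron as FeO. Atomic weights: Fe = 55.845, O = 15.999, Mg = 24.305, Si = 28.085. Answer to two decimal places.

Molar mass of (Mg₀.₄₈Fe₀.₅₂)₂Si₂O₆ = 0.96·24.305 + 1.04·55.845 + 2·28.085 + 6·15.999 = 233.576 g/mol.
Each formula unit contains 1.04 Fe, equivalent to 1.04/1 = 1.0400 mol FeO.
M(FeO) = 1×55.845 + 1×15.999 = 71.844 g/mol.
Mass of FeO per formula unit = 1.0400 × 71.844 = 74.718 g.
FeO wt% = 74.718 / 233.576 × 100 = 31.99%.

31.99 wt%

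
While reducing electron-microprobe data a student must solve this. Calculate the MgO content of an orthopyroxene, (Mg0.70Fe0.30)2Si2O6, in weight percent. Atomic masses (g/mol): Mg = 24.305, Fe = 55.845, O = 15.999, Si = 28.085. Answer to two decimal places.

M((Mg0.70Fe0.30)2Si2O6) = 219.698 g/mol; M(MgO) = 40.304 g/mol.
Moles MgO per formula unit = 1.40 Mg ÷ 1 = 1.4000.
MgO fraction = (1.4000 × 40.304) / 219.698 = 56.426/219.698 = 0.2568.

25.68 wt%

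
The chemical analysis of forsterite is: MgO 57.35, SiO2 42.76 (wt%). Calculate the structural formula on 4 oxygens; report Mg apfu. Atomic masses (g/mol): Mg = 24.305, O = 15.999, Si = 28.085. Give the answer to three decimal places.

2.000 Mg apfu

57.35 wt% MgO ÷ 40.304 g/mol = 1.42294 mol, giving 1.42294 Mg and 1.42294 O.
42.76 wt% SiO2 ÷ 60.083 g/mol = 0.71168 mol, giving 0.71168 Si and 1.42336 O.
Oxygen sums to 2.84630; scaling by 4/2.84630 = 1.40533 puts the formula on 4 O.
Mg: 1.42294 × 1.40533 = 2.000 atoms per formula unit.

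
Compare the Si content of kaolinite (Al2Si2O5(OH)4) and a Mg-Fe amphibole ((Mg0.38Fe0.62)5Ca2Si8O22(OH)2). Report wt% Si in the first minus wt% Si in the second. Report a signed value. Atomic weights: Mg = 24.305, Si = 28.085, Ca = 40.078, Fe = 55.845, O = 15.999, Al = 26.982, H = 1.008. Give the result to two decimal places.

Si in Al2Si2O5(OH)4: molar mass 258.157 g/mol; 2×28.085 = 56.170 g → 21.76 wt%.
Si in (Mg0.38Fe0.62)5Ca2Si8O22(OH)2: molar mass 910.127 g/mol; 8×28.085 = 224.680 g → 24.69 wt%.
Difference = 21.76 − 24.69 = -2.93 percentage points.

-2.93 percentage points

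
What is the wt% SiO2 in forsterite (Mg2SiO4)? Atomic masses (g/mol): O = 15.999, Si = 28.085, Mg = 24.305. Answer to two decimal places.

Formula mass = 140.691 g/mol.
1 Si → 1.0000 mol SiO2 per formula unit; M(SiO2) = 60.083, so SiO2 mass = 60.083 g.
60.083/140.691 × 100 = 42.71 wt%.

42.71 wt%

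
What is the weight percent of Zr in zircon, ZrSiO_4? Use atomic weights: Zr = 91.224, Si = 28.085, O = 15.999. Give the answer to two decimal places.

49.77 wt%

M(ZrSiO_4) = 183.305 g/mol.
Zr contributes 1 × 91.224 = 91.224 g per mole.
91.224/183.305 = 0.4977 → 49.77%.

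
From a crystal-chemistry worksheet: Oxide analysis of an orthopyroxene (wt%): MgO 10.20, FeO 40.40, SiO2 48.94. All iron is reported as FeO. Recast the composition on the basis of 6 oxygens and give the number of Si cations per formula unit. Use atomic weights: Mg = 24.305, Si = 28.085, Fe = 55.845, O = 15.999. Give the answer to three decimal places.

1.999 Si apfu

MgO: 10.20/40.304 = 0.25308 mol → 0.25308 mol Mg, 0.25308 mol O.
FeO: 40.40/71.844 = 0.56233 mol → 0.56233 mol Fe, 0.56233 mol O.
SiO2: 48.94/60.083 = 0.81454 mol → 0.81454 mol Si, 1.62908 mol O.
Total oxygen = 2.44449 mol. Normalization factor = 6/2.44449 = 2.45450.
Si per 6 O = 0.81454 × 2.45450 = 1.999.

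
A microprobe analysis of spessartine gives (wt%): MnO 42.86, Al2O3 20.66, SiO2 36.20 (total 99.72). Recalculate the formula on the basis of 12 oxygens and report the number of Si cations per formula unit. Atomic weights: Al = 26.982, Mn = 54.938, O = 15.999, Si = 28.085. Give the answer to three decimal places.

2.991 Si apfu

MnO (M=70.937): mol = 0.60420; Mn = 0.60420, O = 0.60420.
Al2O3 (M=101.961): mol = 0.20263; Al = 0.40526, O = 0.60789.
SiO2 (M=60.083): mol = 0.60250; Si = 0.60250, O = 1.20500.
ΣO = 2.41709; factor = 12/ΣO = 4.96465.
Si apfu = 0.60250 × 4.96465 = 2.991.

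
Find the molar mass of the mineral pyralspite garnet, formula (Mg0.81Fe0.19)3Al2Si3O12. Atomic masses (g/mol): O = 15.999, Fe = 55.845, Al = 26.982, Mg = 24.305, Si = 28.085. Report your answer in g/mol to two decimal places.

421.10 g/mol

M = 2.43×24.305 + 0.57×55.845 + 2×26.982 + 3×28.085 + 12×15.999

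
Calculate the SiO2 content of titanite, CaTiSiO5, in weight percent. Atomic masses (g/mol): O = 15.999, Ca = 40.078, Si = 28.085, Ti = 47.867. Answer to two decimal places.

30.65 wt%

M(CaTiSiO5) = 196.025 g/mol; M(SiO2) = 60.083 g/mol.
Moles SiO2 per formula unit = 1 Si ÷ 1 = 1.0000.
SiO2 fraction = (1.0000 × 60.083) / 196.025 = 60.083/196.025 = 0.3065.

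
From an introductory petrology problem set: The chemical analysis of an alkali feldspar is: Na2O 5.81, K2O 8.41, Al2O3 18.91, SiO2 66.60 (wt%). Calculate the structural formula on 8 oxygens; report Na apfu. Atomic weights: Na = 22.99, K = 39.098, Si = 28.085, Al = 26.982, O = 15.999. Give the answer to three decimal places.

Na2O (M=61.979): mol = 0.09374; Na = 0.18748, O = 0.09374.
K2O (M=94.195): mol = 0.08928; K = 0.17856, O = 0.08928.
Al2O3 (M=101.961): mol = 0.18546; Al = 0.37092, O = 0.55638.
SiO2 (M=60.083): mol = 1.10847; Si = 1.10847, O = 2.21694.
ΣO = 2.95634; factor = 8/ΣO = 2.70605.
Na apfu = 0.18748 × 2.70605 = 0.507.

0.507 Na apfu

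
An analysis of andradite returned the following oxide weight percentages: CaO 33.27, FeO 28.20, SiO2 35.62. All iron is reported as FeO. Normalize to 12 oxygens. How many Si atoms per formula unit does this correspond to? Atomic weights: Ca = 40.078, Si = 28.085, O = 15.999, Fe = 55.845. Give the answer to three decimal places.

3.276 Si apfu

CaO: 33.27/56.077 = 0.59329 mol → 0.59329 mol Ca, 0.59329 mol O.
FeO: 28.20/71.844 = 0.39252 mol → 0.39252 mol Fe, 0.39252 mol O.
SiO2: 35.62/60.083 = 0.59285 mol → 0.59285 mol Si, 1.18570 mol O.
Total oxygen = 2.17151 mol. Normalization factor = 12/2.17151 = 5.52611.
Si per 12 O = 0.59285 × 5.52611 = 3.276.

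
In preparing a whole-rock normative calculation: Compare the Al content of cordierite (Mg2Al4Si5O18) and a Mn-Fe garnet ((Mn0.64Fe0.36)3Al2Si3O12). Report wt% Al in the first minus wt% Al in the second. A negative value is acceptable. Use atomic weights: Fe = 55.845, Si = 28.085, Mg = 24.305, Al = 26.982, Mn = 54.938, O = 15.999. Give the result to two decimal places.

7.57 percentage points

Al in Mg2Al4Si5O18: molar mass 584.945 g/mol; 4×26.982 = 107.928 g → 18.45 wt%.
Al in (Mn0.64Fe0.36)3Al2Si3O12: molar mass 496.001 g/mol; 2×26.982 = 53.964 g → 10.88 wt%.
Difference = 18.45 − 10.88 = 7.57 percentage points.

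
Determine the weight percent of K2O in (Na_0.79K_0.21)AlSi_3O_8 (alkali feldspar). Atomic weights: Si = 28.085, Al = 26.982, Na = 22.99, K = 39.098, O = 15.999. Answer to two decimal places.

3.72 wt%

M((Na_0.79K_0.21)AlSi_3O_8) = 265.602 g/mol; M(K2O) = 94.195 g/mol.
Moles K2O per formula unit = 0.21 K ÷ 2 = 0.1050.
K2O fraction = (0.1050 × 94.195) / 265.602 = 9.890/265.602 = 0.0372.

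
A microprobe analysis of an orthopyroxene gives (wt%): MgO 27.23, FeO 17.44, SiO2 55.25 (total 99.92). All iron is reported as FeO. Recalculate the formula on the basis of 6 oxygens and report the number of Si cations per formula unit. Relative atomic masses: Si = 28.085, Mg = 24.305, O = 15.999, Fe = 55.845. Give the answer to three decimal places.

MgO (M=40.304): mol = 0.67562; Mg = 0.67562, O = 0.67562.
FeO (M=71.844): mol = 0.24275; Fe = 0.24275, O = 0.24275.
SiO2 (M=60.083): mol = 0.91956; Si = 0.91956, O = 1.83912.
ΣO = 2.75749; factor = 6/ΣO = 2.17589.
Si apfu = 0.91956 × 2.17589 = 2.001.

2.001 Si apfu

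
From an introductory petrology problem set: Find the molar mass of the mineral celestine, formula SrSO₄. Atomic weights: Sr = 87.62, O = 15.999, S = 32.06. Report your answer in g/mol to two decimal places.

183.68 g/mol

M = 1*87.62 + 1*32.06 + 4*15.999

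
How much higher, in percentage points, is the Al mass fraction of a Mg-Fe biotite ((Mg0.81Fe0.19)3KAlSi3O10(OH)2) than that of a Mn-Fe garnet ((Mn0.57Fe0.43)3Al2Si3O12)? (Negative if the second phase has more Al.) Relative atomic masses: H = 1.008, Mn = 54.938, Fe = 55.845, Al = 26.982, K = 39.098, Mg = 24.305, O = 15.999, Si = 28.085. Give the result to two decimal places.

Al in (Mg0.81Fe0.19)3KAlSi3O10(OH)2: molar mass 435.232 g/mol; 1×26.982 = 26.982 g → 6.20 wt%.
Al in (Mn0.57Fe0.43)3Al2Si3O12: molar mass 496.191 g/mol; 2×26.982 = 53.964 g → 10.88 wt%.
Difference = 6.20 − 10.88 = -4.68 percentage points.

-4.68 percentage points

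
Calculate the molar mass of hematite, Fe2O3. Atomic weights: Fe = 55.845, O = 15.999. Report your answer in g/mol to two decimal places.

159.69 g/mol

M = 2×55.845 + 3×15.999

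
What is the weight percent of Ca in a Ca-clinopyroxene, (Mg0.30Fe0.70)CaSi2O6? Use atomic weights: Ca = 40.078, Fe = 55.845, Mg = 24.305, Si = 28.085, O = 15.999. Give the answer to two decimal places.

Formula mass = 0.30*24.305 + 0.70*55.845 + 1*40.078 + 2*28.085 + 6*15.999 = 238.625 g/mol, of which 40.078 g is Ca.
So Ca makes up 40.078/238.625 = 0.1680 of the mass, i.e. 16.80%.

16.80 mass %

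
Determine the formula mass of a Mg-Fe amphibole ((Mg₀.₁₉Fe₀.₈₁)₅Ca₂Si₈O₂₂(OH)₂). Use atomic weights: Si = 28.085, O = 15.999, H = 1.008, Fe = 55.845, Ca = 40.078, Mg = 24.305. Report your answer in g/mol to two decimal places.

940.09 g/mol

M = 0.95×24.305 + 4.05×55.845 + 2×40.078 + 8×28.085 + 24×15.999 + 2×1.008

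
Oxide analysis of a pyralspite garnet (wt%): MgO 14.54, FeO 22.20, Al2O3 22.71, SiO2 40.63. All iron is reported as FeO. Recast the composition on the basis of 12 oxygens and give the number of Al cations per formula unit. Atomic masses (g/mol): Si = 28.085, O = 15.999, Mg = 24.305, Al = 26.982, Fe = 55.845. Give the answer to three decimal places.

MgO (M=40.304): mol = 0.36076; Mg = 0.36076, O = 0.36076.
FeO (M=71.844): mol = 0.30900; Fe = 0.30900, O = 0.30900.
Al2O3 (M=101.961): mol = 0.22273; Al = 0.44546, O = 0.66819.
SiO2 (M=60.083): mol = 0.67623; Si = 0.67623, O = 1.35246.
ΣO = 2.69041; factor = 12/ΣO = 4.46029.
Al apfu = 0.44546 × 4.46029 = 1.987.

1.987 Al apfu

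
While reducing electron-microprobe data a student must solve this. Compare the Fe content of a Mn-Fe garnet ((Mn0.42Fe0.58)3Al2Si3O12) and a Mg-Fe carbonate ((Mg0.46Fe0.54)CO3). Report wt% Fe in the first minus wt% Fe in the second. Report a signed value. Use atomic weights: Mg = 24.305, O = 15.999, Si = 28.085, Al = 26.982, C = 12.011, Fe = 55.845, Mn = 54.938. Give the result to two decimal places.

M((Mn0.42Fe0.58)3Al2Si3O12) = 496.599 g/mol, so wt% Fe = 97.170/496.599 × 100 = 19.57%.
M((Mg0.46Fe0.54)CO3) = 101.345 g/mol, so wt% Fe = 30.156/101.345 × 100 = 29.76%.
19.57 − 29.76 = -10.19 pp.

-10.19 percentage points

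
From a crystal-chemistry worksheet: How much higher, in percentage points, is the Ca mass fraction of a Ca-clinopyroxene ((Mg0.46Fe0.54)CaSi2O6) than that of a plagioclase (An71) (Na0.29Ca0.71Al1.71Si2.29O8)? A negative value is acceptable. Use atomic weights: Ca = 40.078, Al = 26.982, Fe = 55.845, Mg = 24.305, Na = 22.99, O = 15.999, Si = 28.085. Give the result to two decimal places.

6.76 percentage points

Ca in (Mg0.46Fe0.54)CaSi2O6: molar mass 233.579 g/mol; 1×40.078 = 40.078 g → 17.16 wt%.
Ca in Na0.29Ca0.71Al1.71Si2.29O8: molar mass 273.568 g/mol; 0.71×40.078 = 28.455 g → 10.40 wt%.
Difference = 17.16 − 10.40 = 6.76 percentage points.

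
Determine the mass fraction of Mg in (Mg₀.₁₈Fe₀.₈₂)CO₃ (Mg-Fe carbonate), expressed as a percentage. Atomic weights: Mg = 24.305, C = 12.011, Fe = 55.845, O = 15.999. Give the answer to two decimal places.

3.97 weight percent

Formula mass = 0.18*24.305 + 0.82*55.845 + 1*12.011 + 3*15.999 = 110.176 g/mol, of which 4.375 g is Mg.
So Mg makes up 4.375/110.176 = 0.0397 of the mass, i.e. 3.97%.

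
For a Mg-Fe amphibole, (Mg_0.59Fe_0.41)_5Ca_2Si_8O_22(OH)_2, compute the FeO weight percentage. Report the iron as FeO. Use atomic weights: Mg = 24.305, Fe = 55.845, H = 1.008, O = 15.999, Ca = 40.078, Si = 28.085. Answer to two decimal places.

M((Mg_0.59Fe_0.41)_5Ca_2Si_8O_22(OH)_2) = 877.010 g/mol; M(FeO) = 71.844 g/mol.
Moles FeO per formula unit = 2.05 Fe ÷ 1 = 2.0500.
FeO fraction = (2.0500 × 71.844) / 877.010 = 147.280/877.010 = 0.1679.

16.79 wt%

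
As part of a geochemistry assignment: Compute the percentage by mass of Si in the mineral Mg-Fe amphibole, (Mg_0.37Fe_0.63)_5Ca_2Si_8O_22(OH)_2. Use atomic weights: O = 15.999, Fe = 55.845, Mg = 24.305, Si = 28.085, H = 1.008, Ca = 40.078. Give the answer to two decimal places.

M((Mg_0.37Fe_0.63)_5Ca_2Si_8O_22(OH)_2) = 911.704 g/mol.
Si contributes 8 × 28.085 = 224.680 g per mole.
224.680/911.704 = 0.2464 → 24.64%.

24.64 weight percent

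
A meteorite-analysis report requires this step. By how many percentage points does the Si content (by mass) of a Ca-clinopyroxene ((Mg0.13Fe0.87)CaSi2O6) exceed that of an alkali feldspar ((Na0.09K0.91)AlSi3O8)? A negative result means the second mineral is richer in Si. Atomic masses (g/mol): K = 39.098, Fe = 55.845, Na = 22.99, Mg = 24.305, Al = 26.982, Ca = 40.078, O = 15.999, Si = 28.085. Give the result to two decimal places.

M((Mg0.13Fe0.87)CaSi2O6) = 243.987 g/mol, so wt% Si = 56.170/243.987 × 100 = 23.02%.
M((Na0.09K0.91)AlSi3O8) = 276.877 g/mol, so wt% Si = 84.255/276.877 × 100 = 30.43%.
23.02 − 30.43 = -7.41 pp.

-7.41 percentage points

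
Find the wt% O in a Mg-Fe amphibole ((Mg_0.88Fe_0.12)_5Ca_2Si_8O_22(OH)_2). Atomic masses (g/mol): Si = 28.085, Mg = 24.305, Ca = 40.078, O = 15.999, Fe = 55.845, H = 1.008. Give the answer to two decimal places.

Formula mass = 4.40×24.305 + 0.60×55.845 + 2×40.078 + 8×28.085 + 24×15.999 + 2×1.008 = 831.277 g/mol, of which 383.976 g is O.
So O makes up 383.976/831.277 = 0.4619 of the mass, i.e. 46.19%.

46.19 mass %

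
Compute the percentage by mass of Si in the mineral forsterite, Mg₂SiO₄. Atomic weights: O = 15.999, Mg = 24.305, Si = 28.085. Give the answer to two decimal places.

Molar mass of Mg₂SiO₄: 2·24.305 + 1·28.085 + 4·15.999 = 140.691 g/mol.
Mass of Si per formula unit: 1 × 28.085 = 28.085 g.
Weight fraction Si = 28.085 / 140.691 = 0.1996.

19.96 wt%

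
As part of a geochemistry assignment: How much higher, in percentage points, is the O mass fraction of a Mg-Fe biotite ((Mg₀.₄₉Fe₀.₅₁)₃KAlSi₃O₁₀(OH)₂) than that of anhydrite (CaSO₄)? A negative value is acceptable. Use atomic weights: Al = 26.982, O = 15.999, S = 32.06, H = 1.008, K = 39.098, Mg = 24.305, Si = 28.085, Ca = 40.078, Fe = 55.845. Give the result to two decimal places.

First mineral: 191.988 g O in 465.510 g formula = 41.24 wt% O.
Second mineral: 63.996 g O in 136.134 g formula = 47.01 wt% O.
41.24% − 47.01% gives a difference of -5.77 percentage points.

-5.77 percentage points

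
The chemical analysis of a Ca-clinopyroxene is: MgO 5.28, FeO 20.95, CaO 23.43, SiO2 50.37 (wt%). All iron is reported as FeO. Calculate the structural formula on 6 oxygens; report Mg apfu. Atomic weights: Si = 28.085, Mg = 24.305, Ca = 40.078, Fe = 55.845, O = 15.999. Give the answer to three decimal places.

0.312 Mg apfu

MgO: 5.28/40.304 = 0.13100 mol → 0.13100 mol Mg, 0.13100 mol O.
FeO: 20.95/71.844 = 0.29160 mol → 0.29160 mol Fe, 0.29160 mol O.
CaO: 23.43/56.077 = 0.41782 mol → 0.41782 mol Ca, 0.41782 mol O.
SiO2: 50.37/60.083 = 0.83834 mol → 0.83834 mol Si, 1.67668 mol O.
Total oxygen = 2.51710 mol. Normalization factor = 6/2.51710 = 2.38370.
Mg per 6 O = 0.13100 × 2.38370 = 0.312.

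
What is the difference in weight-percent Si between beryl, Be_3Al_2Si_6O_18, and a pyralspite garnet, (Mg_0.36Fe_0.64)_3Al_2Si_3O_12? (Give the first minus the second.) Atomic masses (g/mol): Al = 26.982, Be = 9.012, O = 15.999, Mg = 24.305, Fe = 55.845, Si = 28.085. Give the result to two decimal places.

M(Be_3Al_2Si_6O_18) = 537.492 g/mol, so wt% Si = 168.510/537.492 × 100 = 31.35%.
M((Mg_0.36Fe_0.64)_3Al_2Si_3O_12) = 463.679 g/mol, so wt% Si = 84.255/463.679 × 100 = 18.17%.
31.35 − 18.17 = 13.18 pp.

13.18 percentage points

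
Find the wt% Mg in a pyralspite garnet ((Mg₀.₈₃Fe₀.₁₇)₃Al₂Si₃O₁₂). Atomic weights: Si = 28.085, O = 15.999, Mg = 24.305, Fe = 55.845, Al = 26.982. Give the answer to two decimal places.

14.44 wt%

M((Mg₀.₈₃Fe₀.₁₇)₃Al₂Si₃O₁₂) = 419.207 g/mol.
Mg contributes 2.49 × 24.305 = 60.519 g per mole.
60.519/419.207 = 0.1444 → 14.44%.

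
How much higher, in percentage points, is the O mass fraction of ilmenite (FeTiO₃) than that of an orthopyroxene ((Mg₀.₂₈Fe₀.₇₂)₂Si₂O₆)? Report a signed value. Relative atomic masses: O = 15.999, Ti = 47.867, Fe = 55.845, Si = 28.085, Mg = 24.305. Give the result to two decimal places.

M(FeTiO₃) = 151.709 g/mol, so wt% O = 47.997/151.709 × 100 = 31.64%.
M((Mg₀.₂₈Fe₀.₇₂)₂Si₂O₆) = 246.192 g/mol, so wt% O = 95.994/246.192 × 100 = 38.99%.
31.64 − 38.99 = -7.35 pp.

-7.35 percentage points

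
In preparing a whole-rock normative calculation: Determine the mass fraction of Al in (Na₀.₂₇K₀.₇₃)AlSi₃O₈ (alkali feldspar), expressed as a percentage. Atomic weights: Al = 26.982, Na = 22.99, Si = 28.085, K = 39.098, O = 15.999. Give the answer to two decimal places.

M((Na₀.₂₇K₀.₇₃)AlSi₃O₈) = 273.978 g/mol.
Al contributes 1 × 26.982 = 26.982 g per mole.
26.982/273.978 = 0.0985 → 9.85%.

9.85 weight percent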